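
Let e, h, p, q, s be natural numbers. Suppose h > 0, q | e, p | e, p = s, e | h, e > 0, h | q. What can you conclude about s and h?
s ≤ h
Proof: e | h and h > 0, thus e ≤ h. h | q and q | e, thus h | e. Since e > 0, h ≤ e. Since e ≤ h, e = h. p | e and e > 0, so p ≤ e. p = s, so s ≤ e. e = h, so s ≤ h.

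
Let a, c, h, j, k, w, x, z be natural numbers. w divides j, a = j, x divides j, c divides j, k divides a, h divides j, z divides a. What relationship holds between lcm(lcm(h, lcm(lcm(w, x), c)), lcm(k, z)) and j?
lcm(lcm(h, lcm(lcm(w, x), c)), lcm(k, z)) divides j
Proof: Since w divides j and x divides j, lcm(w, x) divides j. Since c divides j, lcm(lcm(w, x), c) divides j. Since h divides j, lcm(h, lcm(lcm(w, x), c)) divides j. k divides a and z divides a, so lcm(k, z) divides a. Since a = j, lcm(k, z) divides j. Because lcm(h, lcm(lcm(w, x), c)) divides j, lcm(lcm(h, lcm(lcm(w, x), c)), lcm(k, z)) divides j.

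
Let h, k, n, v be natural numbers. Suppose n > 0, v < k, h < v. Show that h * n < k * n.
Since h < v and v < k, h < k. n > 0, so h * n < k * n.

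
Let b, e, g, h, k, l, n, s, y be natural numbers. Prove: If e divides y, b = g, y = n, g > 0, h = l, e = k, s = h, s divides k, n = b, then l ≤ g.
n = b and b = g, therefore n = g. s = h and s divides k, therefore h divides k. e = k and e divides y, therefore k divides y. Since y = n, k divides n. h divides k, so h divides n. Since n = g, h divides g. Because g > 0, h ≤ g. Since h = l, l ≤ g.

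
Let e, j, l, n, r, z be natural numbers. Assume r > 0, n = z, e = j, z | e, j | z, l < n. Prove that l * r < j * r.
Since e = j and z | e, z | j. j | z, so z = j. Since n = z, n = j. Since l < n, l < j. Since r > 0, l * r < j * r.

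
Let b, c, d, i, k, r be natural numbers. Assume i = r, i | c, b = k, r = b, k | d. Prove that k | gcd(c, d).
i = r and r = b, hence i = b. b = k, so i = k. Since i | c, k | c. Since k | d, k | gcd(c, d).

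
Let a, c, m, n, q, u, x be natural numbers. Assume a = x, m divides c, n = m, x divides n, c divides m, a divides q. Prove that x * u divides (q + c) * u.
a = x and a divides q, hence x divides q. m divides c and c divides m, thus m = c. Since n = m, n = c. From x divides n, x divides c. x divides q, so x divides q + c. Then x * u divides (q + c) * u.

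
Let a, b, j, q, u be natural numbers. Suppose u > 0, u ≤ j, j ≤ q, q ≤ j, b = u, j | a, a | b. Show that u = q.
b = u and a | b, so a | u. j | a, so j | u. Since u > 0, j ≤ u. Since u ≤ j, u = j. Since j ≤ q and q ≤ j, j = q. Since u = j, u = q.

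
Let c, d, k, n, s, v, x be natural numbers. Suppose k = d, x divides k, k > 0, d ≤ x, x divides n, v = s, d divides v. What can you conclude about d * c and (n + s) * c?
d * c divides (n + s) * c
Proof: x divides k and k > 0, thus x ≤ k. Since k = d, x ≤ d. Since d ≤ x, x = d. Since x divides n, d divides n. v = s and d divides v, hence d divides s. Since d divides n, d divides n + s. Then d * c divides (n + s) * c.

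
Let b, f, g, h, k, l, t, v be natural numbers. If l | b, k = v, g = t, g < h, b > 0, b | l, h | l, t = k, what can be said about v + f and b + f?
v + f < b + f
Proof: g = t and t = k, thus g = k. k = v, so g = v. l | b and b | l, therefore l = b. h | l, so h | b. Because b > 0, h ≤ b. Since g < h, g < b. g = v, so v < b. Then v + f < b + f.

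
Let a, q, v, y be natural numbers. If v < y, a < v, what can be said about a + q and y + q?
a + q < y + q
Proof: a < v and v < y, therefore a < y. Then a + q < y + q.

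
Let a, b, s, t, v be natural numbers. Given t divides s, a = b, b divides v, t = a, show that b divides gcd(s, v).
Because t = a and a = b, t = b. t divides s, so b divides s. Since b divides v, b divides gcd(s, v).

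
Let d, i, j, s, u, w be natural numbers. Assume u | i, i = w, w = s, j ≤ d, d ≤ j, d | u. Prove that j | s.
d ≤ j and j ≤ d, therefore d = j. i = w and u | i, therefore u | w. d | u, so d | w. w = s, so d | s. d = j, so j | s.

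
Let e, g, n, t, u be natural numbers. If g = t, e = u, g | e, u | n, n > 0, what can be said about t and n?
t ≤ n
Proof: e = u and g | e, therefore g | u. g = t, so t | u. Since u | n, t | n. n > 0, so t ≤ n.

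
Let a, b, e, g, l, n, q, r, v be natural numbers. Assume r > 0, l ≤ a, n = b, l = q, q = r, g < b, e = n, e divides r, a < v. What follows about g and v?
g < v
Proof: e = n and n = b, so e = b. Because e divides r, b divides r. r > 0, so b ≤ r. Since g < b, g < r. Because l ≤ a and a < v, l < v. Since l = q, q < v. q = r, so r < v. g < r, so g < v.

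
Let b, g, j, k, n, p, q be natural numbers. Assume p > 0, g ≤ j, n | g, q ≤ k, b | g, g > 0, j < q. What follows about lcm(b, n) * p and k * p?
lcm(b, n) * p < k * p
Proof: b | g and n | g, hence lcm(b, n) | g. g > 0, so lcm(b, n) ≤ g. g ≤ j, so lcm(b, n) ≤ j. Because j < q and q ≤ k, j < k. Since lcm(b, n) ≤ j, lcm(b, n) < k. Since p > 0, lcm(b, n) * p < k * p.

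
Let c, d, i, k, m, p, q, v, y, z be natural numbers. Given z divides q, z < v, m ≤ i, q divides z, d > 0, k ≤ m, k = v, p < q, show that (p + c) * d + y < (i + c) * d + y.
Because z divides q and q divides z, z = q. Since z < v, q < v. k = v and k ≤ m, so v ≤ m. From m ≤ i, v ≤ i. Since q < v, q < i. p < q, so p < i. Then p + c < i + c. Combining with d > 0, by multiplying by a positive, (p + c) * d < (i + c) * d. Then (p + c) * d + y < (i + c) * d + y.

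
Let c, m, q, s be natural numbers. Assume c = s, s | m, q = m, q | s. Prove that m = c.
q = m and q | s, so m | s. Since s | m, s = m. c = s, so c = m. Then m = c.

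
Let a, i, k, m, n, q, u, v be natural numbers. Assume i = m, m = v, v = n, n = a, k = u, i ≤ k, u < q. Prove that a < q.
From i = m and m = v, i = v. Because v = n, i = n. Since n = a, i = a. k = u and i ≤ k, therefore i ≤ u. Because u < q, i < q. i = a, so a < q.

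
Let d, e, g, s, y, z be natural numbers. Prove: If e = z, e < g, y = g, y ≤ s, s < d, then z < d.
e = z and e < g, therefore z < g. y = g and y ≤ s, thus g ≤ s. Since s < d, g < d. z < g, so z < d.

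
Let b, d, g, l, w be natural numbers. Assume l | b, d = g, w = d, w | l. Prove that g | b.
w = d and d = g, hence w = g. w | l and l | b, therefore w | b. w = g, so g | b.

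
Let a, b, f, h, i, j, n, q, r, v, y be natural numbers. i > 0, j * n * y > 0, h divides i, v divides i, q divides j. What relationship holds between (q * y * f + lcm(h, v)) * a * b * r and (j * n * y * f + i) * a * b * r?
(q * y * f + lcm(h, v)) * a * b * r ≤ (j * n * y * f + i) * a * b * r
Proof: q divides j, so q divides j * n. Then q * y divides j * n * y. j * n * y > 0, so q * y ≤ j * n * y. By multiplying by a non-negative, q * y * f ≤ j * n * y * f. Since h divides i and v divides i, lcm(h, v) divides i. Because i > 0, lcm(h, v) ≤ i. Since q * y * f ≤ j * n * y * f, q * y * f + lcm(h, v) ≤ j * n * y * f + i. By multiplying by a non-negative, (q * y * f + lcm(h, v)) * a ≤ (j * n * y * f + i) * a. By multiplying by a non-negative, (q * y * f + lcm(h, v)) * a * b ≤ (j * n * y * f + i) * a * b. By multiplying by a non-negative, (q * y * f + lcm(h, v)) * a * b * r ≤ (j * n * y * f + i) * a * b * r.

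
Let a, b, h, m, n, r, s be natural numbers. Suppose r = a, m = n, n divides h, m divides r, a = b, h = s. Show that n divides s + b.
Since h = s and n divides h, n divides s. r = a and a = b, thus r = b. m = n and m divides r, so n divides r. Since r = b, n divides b. Since n divides s, n divides s + b.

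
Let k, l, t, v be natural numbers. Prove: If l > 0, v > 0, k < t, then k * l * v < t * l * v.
k < t and l > 0, so k * l < t * l. Since v > 0, k * l * v < t * l * v.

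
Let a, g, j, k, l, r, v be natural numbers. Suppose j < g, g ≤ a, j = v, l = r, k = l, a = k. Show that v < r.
a = k and k = l, therefore a = l. Since l = r, a = r. Because j < g and g ≤ a, j < a. j = v, so v < a. Because a = r, v < r.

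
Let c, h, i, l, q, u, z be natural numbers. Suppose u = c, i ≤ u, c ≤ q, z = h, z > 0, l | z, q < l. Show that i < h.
u = c and i ≤ u, hence i ≤ c. c ≤ q and q < l, hence c < l. l | z and z > 0, therefore l ≤ z. z = h, so l ≤ h. Since c < l, c < h. Because i ≤ c, i < h.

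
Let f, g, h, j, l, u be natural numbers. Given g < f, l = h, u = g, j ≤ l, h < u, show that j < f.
l = h and j ≤ l, thus j ≤ h. Because u = g and h < u, h < g. Since g < f, h < f. Since j ≤ h, j < f.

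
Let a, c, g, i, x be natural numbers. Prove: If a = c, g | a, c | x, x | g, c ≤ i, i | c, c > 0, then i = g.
Since a = c and g | a, g | c. c | x and x | g, so c | g. Since g | c, g = c. Because i | c and c > 0, i ≤ c. From c ≤ i, c = i. g = c, so g = i. Then i = g.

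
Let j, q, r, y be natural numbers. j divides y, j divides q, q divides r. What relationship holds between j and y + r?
j divides y + r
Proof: j divides q and q divides r, thus j divides r. Since j divides y, j divides y + r.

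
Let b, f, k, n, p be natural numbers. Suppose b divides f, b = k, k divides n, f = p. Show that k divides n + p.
Because b = k and b divides f, k divides f. Since f = p, k divides p. Since k divides n, k divides n + p.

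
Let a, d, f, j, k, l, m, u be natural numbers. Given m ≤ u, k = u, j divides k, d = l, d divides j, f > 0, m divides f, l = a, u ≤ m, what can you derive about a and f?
a ≤ f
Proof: Since u ≤ m and m ≤ u, u = m. k = u and j divides k, hence j divides u. Since d divides j, d divides u. Since d = l, l divides u. u = m, so l divides m. Since m divides f, l divides f. f > 0, so l ≤ f. l = a, so a ≤ f.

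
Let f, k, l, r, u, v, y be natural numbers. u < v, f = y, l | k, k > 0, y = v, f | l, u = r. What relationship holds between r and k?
r < k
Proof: f = y and y = v, thus f = v. Since f | l and l | k, f | k. From f = v, v | k. Since k > 0, v ≤ k. Since u < v, u < k. u = r, so r < k.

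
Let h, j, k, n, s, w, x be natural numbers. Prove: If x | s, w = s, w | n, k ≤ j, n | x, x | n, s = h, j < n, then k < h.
Because x | n and n | x, x = n. Since x | s, n | s. w = s and w | n, so s | n. n | s, so n = s. Since s = h, n = h. k ≤ j and j < n, hence k < n. n = h, so k < h.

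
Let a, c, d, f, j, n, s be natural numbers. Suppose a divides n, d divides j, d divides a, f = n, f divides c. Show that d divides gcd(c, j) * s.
d divides a and a divides n, hence d divides n. From f = n and f divides c, n divides c. Since d divides n, d divides c. Since d divides j, d divides gcd(c, j). Then d divides gcd(c, j) * s.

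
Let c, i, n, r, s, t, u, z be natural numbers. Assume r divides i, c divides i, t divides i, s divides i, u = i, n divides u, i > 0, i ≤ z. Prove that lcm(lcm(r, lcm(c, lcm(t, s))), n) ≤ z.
Since t divides i and s divides i, lcm(t, s) divides i. c divides i, so lcm(c, lcm(t, s)) divides i. Since r divides i, lcm(r, lcm(c, lcm(t, s))) divides i. u = i and n divides u, hence n divides i. Since lcm(r, lcm(c, lcm(t, s))) divides i, lcm(lcm(r, lcm(c, lcm(t, s))), n) divides i. Since i > 0, lcm(lcm(r, lcm(c, lcm(t, s))), n) ≤ i. i ≤ z, so lcm(lcm(r, lcm(c, lcm(t, s))), n) ≤ z.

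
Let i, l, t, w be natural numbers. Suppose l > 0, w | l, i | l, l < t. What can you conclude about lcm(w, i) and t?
lcm(w, i) < t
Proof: Because w | l and i | l, lcm(w, i) | l. l > 0, so lcm(w, i) ≤ l. l < t, so lcm(w, i) < t.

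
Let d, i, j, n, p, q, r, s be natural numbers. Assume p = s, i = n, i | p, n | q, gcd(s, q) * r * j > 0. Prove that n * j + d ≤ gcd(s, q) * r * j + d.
i = n and i | p, thus n | p. p = s, so n | s. Since n | q, n | gcd(s, q). Then n | gcd(s, q) * r. Then n * j | gcd(s, q) * r * j. gcd(s, q) * r * j > 0, so n * j ≤ gcd(s, q) * r * j. Then n * j + d ≤ gcd(s, q) * r * j + d.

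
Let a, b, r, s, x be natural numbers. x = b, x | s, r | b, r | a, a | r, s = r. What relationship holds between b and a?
b = a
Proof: a | r and r | a, therefore a = r. Because s = r and x | s, x | r. Since x = b, b | r. r | b, so r = b. Since a = r, a = b. Then b = a.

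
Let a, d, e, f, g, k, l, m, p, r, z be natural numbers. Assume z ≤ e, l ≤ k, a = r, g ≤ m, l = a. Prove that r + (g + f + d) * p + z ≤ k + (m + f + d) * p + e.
l = a and a = r, so l = r. Since l ≤ k, r ≤ k. g ≤ m, hence g + f ≤ m + f. Then g + f + d ≤ m + f + d. By multiplying by a non-negative, (g + f + d) * p ≤ (m + f + d) * p. Since z ≤ e, (g + f + d) * p + z ≤ (m + f + d) * p + e. Since r ≤ k, r + (g + f + d) * p + z ≤ k + (m + f + d) * p + e.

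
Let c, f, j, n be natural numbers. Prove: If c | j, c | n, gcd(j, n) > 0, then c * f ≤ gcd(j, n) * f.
c | j and c | n, hence c | gcd(j, n). gcd(j, n) > 0, so c ≤ gcd(j, n). Then c * f ≤ gcd(j, n) * f.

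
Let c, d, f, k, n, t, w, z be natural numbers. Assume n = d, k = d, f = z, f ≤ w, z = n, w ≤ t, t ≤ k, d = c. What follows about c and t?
c = t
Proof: k = d and t ≤ k, therefore t ≤ d. f = z and z = n, hence f = n. Since n = d, f = d. f ≤ w, so d ≤ w. w ≤ t, so d ≤ t. Because t ≤ d, t = d. Since d = c, t = c. Then c = t.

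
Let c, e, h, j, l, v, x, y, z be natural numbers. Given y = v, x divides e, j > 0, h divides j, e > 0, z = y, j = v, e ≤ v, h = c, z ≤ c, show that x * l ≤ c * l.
From z = y and y = v, z = v. z ≤ c, so v ≤ c. h = c and h divides j, so c divides j. Since j > 0, c ≤ j. Since j = v, c ≤ v. From v ≤ c, v = c. Since x divides e and e > 0, x ≤ e. Since e ≤ v, x ≤ v. v = c, so x ≤ c. By multiplying by a non-negative, x * l ≤ c * l.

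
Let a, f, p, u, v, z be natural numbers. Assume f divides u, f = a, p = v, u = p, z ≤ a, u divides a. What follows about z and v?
z ≤ v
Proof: u = p and p = v, thus u = v. From f = a and f divides u, a divides u. Since u divides a, a = u. Since z ≤ a, z ≤ u. u = v, so z ≤ v.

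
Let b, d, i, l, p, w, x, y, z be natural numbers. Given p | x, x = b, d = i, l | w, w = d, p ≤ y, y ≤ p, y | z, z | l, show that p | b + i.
x = b and p | x, therefore p | b. y ≤ p and p ≤ y, so y = p. Because w = d and d = i, w = i. From y | z and z | l, y | l. Since l | w, y | w. w = i, so y | i. Since y = p, p | i. p | b, so p | b + i.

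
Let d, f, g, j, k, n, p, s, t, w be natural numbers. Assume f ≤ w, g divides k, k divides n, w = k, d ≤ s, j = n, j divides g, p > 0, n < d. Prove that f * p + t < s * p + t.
Because w = k and f ≤ w, f ≤ k. Since j divides g and g divides k, j divides k. Since j = n, n divides k. k divides n, so n = k. n < d and d ≤ s, hence n < s. Since n = k, k < s. f ≤ k, so f < s. Since p > 0, by multiplying by a positive, f * p < s * p. Then f * p + t < s * p + t.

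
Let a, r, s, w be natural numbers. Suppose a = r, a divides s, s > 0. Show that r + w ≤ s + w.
From a divides s and s > 0, a ≤ s. Because a = r, r ≤ s. Then r + w ≤ s + w.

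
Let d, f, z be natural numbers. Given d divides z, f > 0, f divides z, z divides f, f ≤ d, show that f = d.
z divides f and f divides z, so z = f. d divides z, so d divides f. f > 0, so d ≤ f. Since f ≤ d, d = f. Then f = d.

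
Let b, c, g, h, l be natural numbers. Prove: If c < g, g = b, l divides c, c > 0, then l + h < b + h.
l divides c and c > 0, so l ≤ c. g = b and c < g, hence c < b. Since l ≤ c, l < b. Then l + h < b + h.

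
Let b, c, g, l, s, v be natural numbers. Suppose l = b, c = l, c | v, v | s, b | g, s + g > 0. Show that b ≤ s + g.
c | v and v | s, hence c | s. c = l, so l | s. l = b, so b | s. b | g, so b | s + g. s + g > 0, so b ≤ s + g.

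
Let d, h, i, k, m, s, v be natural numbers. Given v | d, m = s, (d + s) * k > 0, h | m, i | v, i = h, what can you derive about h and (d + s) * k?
h ≤ (d + s) * k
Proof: Since i | v and v | d, i | d. i = h, so h | d. m = s and h | m, thus h | s. h | d, so h | d + s. Then h | (d + s) * k. (d + s) * k > 0, so h ≤ (d + s) * k.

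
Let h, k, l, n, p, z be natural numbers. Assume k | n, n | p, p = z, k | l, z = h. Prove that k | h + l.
p = z and z = h, so p = h. Since n | p, n | h. k | n, so k | h. k | l, so k | h + l.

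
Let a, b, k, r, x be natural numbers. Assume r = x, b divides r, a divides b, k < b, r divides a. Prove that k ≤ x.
r divides a and a divides b, thus r divides b. b divides r, so b = r. r = x, so b = x. Since k < b, k < x. Then k ≤ x.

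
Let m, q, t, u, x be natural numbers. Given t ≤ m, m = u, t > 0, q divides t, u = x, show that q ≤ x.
m = u and u = x, hence m = x. From q divides t and t > 0, q ≤ t. t ≤ m, so q ≤ m. Since m = x, q ≤ x.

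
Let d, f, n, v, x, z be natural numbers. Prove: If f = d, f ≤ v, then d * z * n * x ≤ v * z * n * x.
Because f = d and f ≤ v, d ≤ v. By multiplying by a non-negative, d * z ≤ v * z. By multiplying by a non-negative, d * z * n ≤ v * z * n. By multiplying by a non-negative, d * z * n * x ≤ v * z * n * x.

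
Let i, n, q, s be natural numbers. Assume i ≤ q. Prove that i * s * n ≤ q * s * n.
i ≤ q. By multiplying by a non-negative, i * s ≤ q * s. By multiplying by a non-negative, i * s * n ≤ q * s * n.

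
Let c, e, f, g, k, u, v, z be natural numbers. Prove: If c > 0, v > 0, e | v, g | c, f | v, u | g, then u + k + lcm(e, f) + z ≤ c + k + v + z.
u | g and g | c, thus u | c. Since c > 0, u ≤ c. Then u + k ≤ c + k. e | v and f | v, thus lcm(e, f) | v. v > 0, so lcm(e, f) ≤ v. u + k ≤ c + k, so u + k + lcm(e, f) ≤ c + k + v. Then u + k + lcm(e, f) + z ≤ c + k + v + z.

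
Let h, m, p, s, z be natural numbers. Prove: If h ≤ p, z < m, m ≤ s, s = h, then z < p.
s = h and m ≤ s, so m ≤ h. z < m, so z < h. h ≤ p, so z < p.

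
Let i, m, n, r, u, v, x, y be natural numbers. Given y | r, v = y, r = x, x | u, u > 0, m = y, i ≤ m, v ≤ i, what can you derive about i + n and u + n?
i + n ≤ u + n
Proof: Because v = y and v ≤ i, y ≤ i. Because m = y and i ≤ m, i ≤ y. y ≤ i, so y = i. r = x and y | r, hence y | x. Since x | u, y | u. Since u > 0, y ≤ u. y = i, so i ≤ u. Then i + n ≤ u + n.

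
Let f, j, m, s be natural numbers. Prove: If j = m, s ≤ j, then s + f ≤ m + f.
j = m and s ≤ j, so s ≤ m. Then s + f ≤ m + f.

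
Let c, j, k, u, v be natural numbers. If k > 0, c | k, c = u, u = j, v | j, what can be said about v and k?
v ≤ k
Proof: c = u and u = j, therefore c = j. c | k, so j | k. Since v | j, v | k. k > 0, so v ≤ k.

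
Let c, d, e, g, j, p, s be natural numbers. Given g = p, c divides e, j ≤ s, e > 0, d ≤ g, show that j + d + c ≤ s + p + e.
From g = p and d ≤ g, d ≤ p. c divides e and e > 0, therefore c ≤ e. From d ≤ p, d + c ≤ p + e. j ≤ s, so j + d + c ≤ s + p + e.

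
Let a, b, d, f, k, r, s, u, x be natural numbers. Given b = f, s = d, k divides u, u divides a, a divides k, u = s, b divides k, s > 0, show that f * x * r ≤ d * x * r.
Since u divides a and a divides k, u divides k. Since k divides u, k = u. Since u = s, k = s. From b divides k, b divides s. s > 0, so b ≤ s. s = d, so b ≤ d. Since b = f, f ≤ d. By multiplying by a non-negative, f * x ≤ d * x. By multiplying by a non-negative, f * x * r ≤ d * x * r.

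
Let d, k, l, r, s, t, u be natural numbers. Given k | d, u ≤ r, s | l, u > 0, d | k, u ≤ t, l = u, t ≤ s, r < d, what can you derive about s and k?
s < k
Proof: Because u ≤ t and t ≤ s, u ≤ s. Because l = u and s | l, s | u. u > 0, so s ≤ u. u ≤ s, so u = s. Since d | k and k | d, d = k. u ≤ r and r < d, thus u < d. d = k, so u < k. Since u = s, s < k.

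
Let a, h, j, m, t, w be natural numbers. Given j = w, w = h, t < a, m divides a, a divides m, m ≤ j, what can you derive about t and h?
t < h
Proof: j = w and w = h, therefore j = h. Because m divides a and a divides m, m = a. Because m ≤ j, a ≤ j. t < a, so t < j. j = h, so t < h.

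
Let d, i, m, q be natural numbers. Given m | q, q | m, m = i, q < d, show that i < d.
Because q | m and m | q, q = m. Since m = i, q = i. q < d, so i < d.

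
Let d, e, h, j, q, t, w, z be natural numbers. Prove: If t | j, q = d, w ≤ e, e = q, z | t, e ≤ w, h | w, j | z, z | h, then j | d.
z | t and t | j, thus z | j. Since j | z, z = j. Because w ≤ e and e ≤ w, w = e. e = q, so w = q. q = d, so w = d. z | h and h | w, hence z | w. Since w = d, z | d. z = j, so j | d.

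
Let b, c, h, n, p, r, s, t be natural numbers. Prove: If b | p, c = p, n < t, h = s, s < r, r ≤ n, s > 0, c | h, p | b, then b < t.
p | b and b | p, hence p = b. Since h = s and c | h, c | s. From s > 0, c ≤ s. s < r and r ≤ n, so s < n. Because c ≤ s, c < n. Because c = p, p < n. p = b, so b < n. Since n < t, b < t.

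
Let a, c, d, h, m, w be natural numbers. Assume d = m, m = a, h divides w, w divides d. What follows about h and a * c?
h divides a * c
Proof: d = m and m = a, therefore d = a. h divides w and w divides d, so h divides d. Since d = a, h divides a. Then h divides a * c.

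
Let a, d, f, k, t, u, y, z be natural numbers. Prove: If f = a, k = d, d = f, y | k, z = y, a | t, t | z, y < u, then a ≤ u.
k = d and d = f, so k = f. y | k, so y | f. Since f = a, y | a. a | t and t | z, thus a | z. z = y, so a | y. y | a, so y = a. Since y < u, a < u. Then a ≤ u.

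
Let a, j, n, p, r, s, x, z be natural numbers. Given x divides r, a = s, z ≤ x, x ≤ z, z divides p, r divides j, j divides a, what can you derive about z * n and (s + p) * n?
z * n divides (s + p) * n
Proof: x ≤ z and z ≤ x, hence x = z. x divides r, so z divides r. r divides j, so z divides j. Because a = s and j divides a, j divides s. Because z divides j, z divides s. Since z divides p, z divides s + p. Then z * n divides (s + p) * n.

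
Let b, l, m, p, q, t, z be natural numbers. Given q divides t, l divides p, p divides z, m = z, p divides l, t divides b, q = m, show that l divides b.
Since p divides l and l divides p, p = l. q = m and m = z, thus q = z. Since q divides t, z divides t. Since p divides z, p divides t. t divides b, so p divides b. p = l, so l divides b.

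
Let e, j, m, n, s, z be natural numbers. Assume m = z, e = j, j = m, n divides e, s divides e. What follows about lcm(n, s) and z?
lcm(n, s) divides z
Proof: e = j and j = m, therefore e = m. n divides e and s divides e, so lcm(n, s) divides e. Since e = m, lcm(n, s) divides m. m = z, so lcm(n, s) divides z.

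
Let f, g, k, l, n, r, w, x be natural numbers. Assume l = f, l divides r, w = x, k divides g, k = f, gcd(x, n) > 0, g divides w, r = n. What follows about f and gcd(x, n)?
f ≤ gcd(x, n)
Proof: k divides g and g divides w, so k divides w. Since w = x, k divides x. k = f, so f divides x. Since r = n and l divides r, l divides n. l = f, so f divides n. f divides x, so f divides gcd(x, n). gcd(x, n) > 0, so f ≤ gcd(x, n).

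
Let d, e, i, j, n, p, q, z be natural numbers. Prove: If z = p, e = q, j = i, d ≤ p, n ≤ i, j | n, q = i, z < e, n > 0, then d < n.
e = q and q = i, hence e = i. j | n and n > 0, therefore j ≤ n. Since j = i, i ≤ n. Since n ≤ i, i = n. Since e = i, e = n. z = p and z < e, therefore p < e. Since d ≤ p, d < e. e = n, so d < n.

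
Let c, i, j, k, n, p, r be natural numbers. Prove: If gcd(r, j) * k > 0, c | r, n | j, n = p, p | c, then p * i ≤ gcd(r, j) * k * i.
p | c and c | r, thus p | r. Since n = p and n | j, p | j. Since p | r, p | gcd(r, j). Then p | gcd(r, j) * k. gcd(r, j) * k > 0, so p ≤ gcd(r, j) * k. Then p * i ≤ gcd(r, j) * k * i.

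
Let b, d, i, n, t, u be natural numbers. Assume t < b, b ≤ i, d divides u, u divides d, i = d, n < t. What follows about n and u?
n < u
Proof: Because d divides u and u divides d, d = u. i = d, so i = u. From n < t and t < b, n < b. Since b ≤ i, n < i. Since i = u, n < u.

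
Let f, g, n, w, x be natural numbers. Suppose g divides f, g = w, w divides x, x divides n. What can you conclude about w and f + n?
w divides f + n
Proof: From g = w and g divides f, w divides f. Because w divides x and x divides n, w divides n. w divides f, so w divides f + n.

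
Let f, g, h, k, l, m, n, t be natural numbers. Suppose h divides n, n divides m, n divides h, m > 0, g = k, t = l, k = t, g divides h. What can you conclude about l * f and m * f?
l * f ≤ m * f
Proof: From k = t and t = l, k = l. g = k and g divides h, thus k divides h. n divides h and h divides n, hence n = h. Since n divides m, h divides m. k divides h, so k divides m. Since m > 0, k ≤ m. Since k = l, l ≤ m. By multiplying by a non-negative, l * f ≤ m * f.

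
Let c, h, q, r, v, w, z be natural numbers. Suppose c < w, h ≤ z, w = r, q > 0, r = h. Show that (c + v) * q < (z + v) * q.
Because w = r and c < w, c < r. Since r = h, c < h. Since h ≤ z, c < z. Then c + v < z + v. Since q > 0, by multiplying by a positive, (c + v) * q < (z + v) * q.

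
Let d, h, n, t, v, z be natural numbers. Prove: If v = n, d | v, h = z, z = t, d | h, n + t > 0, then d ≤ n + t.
v = n and d | v, thus d | n. h = z and z = t, so h = t. d | h, so d | t. Because d | n, d | n + t. Since n + t > 0, d ≤ n + t.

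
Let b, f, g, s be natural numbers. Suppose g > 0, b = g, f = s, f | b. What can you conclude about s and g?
s ≤ g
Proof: Because f = s and f | b, s | b. Since b = g, s | g. g > 0, so s ≤ g.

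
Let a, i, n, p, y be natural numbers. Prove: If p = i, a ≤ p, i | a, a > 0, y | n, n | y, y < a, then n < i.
From p = i and a ≤ p, a ≤ i. Because i | a and a > 0, i ≤ a. a ≤ i, so a = i. y | n and n | y, so y = n. y < a, so n < a. a = i, so n < i.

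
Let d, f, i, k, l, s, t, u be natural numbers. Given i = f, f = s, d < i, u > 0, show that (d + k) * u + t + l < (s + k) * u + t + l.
Because i = f and f = s, i = s. d < i, so d < s. Then d + k < s + k. Using u > 0 and multiplying by a positive, (d + k) * u < (s + k) * u. Then (d + k) * u + t < (s + k) * u + t. Then (d + k) * u + t + l < (s + k) * u + t + l.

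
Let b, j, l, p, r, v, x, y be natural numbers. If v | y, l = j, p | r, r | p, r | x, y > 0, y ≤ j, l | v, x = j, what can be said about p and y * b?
p | y * b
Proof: Since r | p and p | r, r = p. l | v and v | y, so l | y. Because y > 0, l ≤ y. Since l = j, j ≤ y. y ≤ j, so j = y. x = j, so x = y. Since r | x, r | y. Since r = p, p | y. Then p | y * b.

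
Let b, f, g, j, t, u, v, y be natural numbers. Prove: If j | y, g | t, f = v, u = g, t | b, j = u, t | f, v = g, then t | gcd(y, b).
Since f = v and v = g, f = g. t | f, so t | g. Since g | t, g = t. Since u = g, u = t. From j = u and j | y, u | y. Since u = t, t | y. t | b, so t | gcd(y, b).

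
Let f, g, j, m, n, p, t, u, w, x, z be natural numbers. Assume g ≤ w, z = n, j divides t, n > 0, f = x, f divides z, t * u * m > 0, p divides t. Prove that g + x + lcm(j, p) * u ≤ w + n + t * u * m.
z = n and f divides z, therefore f divides n. f = x, so x divides n. Since n > 0, x ≤ n. Since g ≤ w, g + x ≤ w + n. Because j divides t and p divides t, lcm(j, p) divides t. Then lcm(j, p) * u divides t * u. Then lcm(j, p) * u divides t * u * m. t * u * m > 0, so lcm(j, p) * u ≤ t * u * m. Because g + x ≤ w + n, g + x + lcm(j, p) * u ≤ w + n + t * u * m.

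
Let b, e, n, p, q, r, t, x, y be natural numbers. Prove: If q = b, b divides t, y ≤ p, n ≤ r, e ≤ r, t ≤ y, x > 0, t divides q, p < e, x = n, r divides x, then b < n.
r divides x and x > 0, hence r ≤ x. Since x = n, r ≤ n. n ≤ r, so r = n. q = b and t divides q, so t divides b. b divides t, so t = b. Because y ≤ p and p < e, y < e. t ≤ y, so t < e. Since t = b, b < e. e ≤ r, so b < r. r = n, so b < n.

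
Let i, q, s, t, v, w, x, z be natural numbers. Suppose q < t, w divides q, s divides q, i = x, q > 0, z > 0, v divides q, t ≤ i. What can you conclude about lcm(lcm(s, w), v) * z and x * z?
lcm(lcm(s, w), v) * z < x * z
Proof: s divides q and w divides q, so lcm(s, w) divides q. Since v divides q, lcm(lcm(s, w), v) divides q. q > 0, so lcm(lcm(s, w), v) ≤ q. Since q < t and t ≤ i, q < i. Since i = x, q < x. lcm(lcm(s, w), v) ≤ q, so lcm(lcm(s, w), v) < x. Since z > 0, by multiplying by a positive, lcm(lcm(s, w), v) * z < x * z.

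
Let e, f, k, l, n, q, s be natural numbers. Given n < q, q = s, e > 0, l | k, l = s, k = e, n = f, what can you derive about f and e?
f < e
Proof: From q = s and n < q, n < s. Because k = e and l | k, l | e. Since e > 0, l ≤ e. Since l = s, s ≤ e. From n < s, n < e. Since n = f, f < e.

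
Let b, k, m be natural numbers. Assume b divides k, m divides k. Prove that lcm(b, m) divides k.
From b divides k and m divides k, because lcm divides any common multiple, lcm(b, m) divides k.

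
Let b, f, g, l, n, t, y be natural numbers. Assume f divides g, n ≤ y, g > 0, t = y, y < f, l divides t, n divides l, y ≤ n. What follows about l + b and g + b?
l + b < g + b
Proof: n ≤ y and y ≤ n, so n = y. From n divides l, y divides l. t = y and l divides t, so l divides y. Since y divides l, y = l. y < f, so l < f. f divides g and g > 0, hence f ≤ g. Since l < f, l < g. Then l + b < g + b.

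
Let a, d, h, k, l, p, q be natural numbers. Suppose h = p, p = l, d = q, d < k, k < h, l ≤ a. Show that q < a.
From h = p and p = l, h = l. Since d < k and k < h, d < h. Since d = q, q < h. Because h = l, q < l. l ≤ a, so q < a.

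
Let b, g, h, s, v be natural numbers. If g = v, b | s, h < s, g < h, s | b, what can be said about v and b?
v < b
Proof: g = v and g < h, thus v < h. s | b and b | s, hence s = b. Since h < s, h < b. v < h, so v < b.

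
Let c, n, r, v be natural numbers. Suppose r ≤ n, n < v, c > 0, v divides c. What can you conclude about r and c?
r < c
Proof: Because r ≤ n and n < v, r < v. Because v divides c and c > 0, v ≤ c. r < v, so r < c.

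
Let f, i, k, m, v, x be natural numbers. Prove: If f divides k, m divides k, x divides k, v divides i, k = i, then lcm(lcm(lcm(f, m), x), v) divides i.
f divides k and m divides k, therefore lcm(f, m) divides k. From x divides k, lcm(lcm(f, m), x) divides k. From k = i, lcm(lcm(f, m), x) divides i. v divides i, so lcm(lcm(lcm(f, m), x), v) divides i.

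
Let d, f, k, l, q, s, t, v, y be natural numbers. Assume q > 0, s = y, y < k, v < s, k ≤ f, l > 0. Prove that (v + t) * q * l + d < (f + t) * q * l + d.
s = y and v < s, therefore v < y. From y < k and k ≤ f, y < f. v < y, so v < f. Then v + t < f + t. Since q > 0, (v + t) * q < (f + t) * q. l > 0, so (v + t) * q * l < (f + t) * q * l. Then (v + t) * q * l + d < (f + t) * q * l + d.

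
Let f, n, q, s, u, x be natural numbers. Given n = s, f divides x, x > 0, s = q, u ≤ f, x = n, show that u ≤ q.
x = n and n = s, hence x = s. Since s = q, x = q. From f divides x and x > 0, f ≤ x. x = q, so f ≤ q. u ≤ f, so u ≤ q.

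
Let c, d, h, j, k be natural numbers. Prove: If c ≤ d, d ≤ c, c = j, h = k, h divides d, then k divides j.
d ≤ c and c ≤ d, so d = c. Since c = j, d = j. h = k and h divides d, thus k divides d. Because d = j, k divides j.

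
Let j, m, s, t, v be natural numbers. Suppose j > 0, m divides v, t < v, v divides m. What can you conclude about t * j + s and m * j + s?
t * j + s < m * j + s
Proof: v divides m and m divides v, hence v = m. Since t < v, t < m. Combined with j > 0, by multiplying by a positive, t * j < m * j. Then t * j + s < m * j + s.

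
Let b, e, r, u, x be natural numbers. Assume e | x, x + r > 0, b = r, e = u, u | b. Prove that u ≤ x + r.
e = u and e | x, so u | x. b = r and u | b, thus u | r. u | x, so u | x + r. Since x + r > 0, u ≤ x + r.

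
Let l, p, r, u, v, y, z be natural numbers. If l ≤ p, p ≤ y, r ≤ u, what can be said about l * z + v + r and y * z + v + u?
l * z + v + r ≤ y * z + v + u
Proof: l ≤ p and p ≤ y, hence l ≤ y. By multiplying by a non-negative, l * z ≤ y * z. Then l * z + v ≤ y * z + v. Since r ≤ u, l * z + v + r ≤ y * z + v + u.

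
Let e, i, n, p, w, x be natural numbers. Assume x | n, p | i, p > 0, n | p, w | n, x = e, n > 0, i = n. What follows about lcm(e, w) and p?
lcm(e, w) ≤ p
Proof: Since n | p and p > 0, n ≤ p. From i = n and p | i, p | n. n > 0, so p ≤ n. Since n ≤ p, n = p. x = e and x | n, hence e | n. w | n, so lcm(e, w) | n. n = p, so lcm(e, w) | p. p > 0, so lcm(e, w) ≤ p.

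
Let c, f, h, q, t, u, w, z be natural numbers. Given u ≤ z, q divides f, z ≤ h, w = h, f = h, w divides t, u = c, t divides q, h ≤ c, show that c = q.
u = c and u ≤ z, thus c ≤ z. z ≤ h, so c ≤ h. From h ≤ c, c = h. Since w divides t and t divides q, w divides q. w = h, so h divides q. From f = h and q divides f, q divides h. h divides q, so h = q. Because c = h, c = q.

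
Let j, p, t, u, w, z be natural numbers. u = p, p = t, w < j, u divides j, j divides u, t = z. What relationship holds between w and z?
w < z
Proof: Because u = p and p = t, u = t. t = z, so u = z. Because j divides u and u divides j, j = u. w < j, so w < u. Since u = z, w < z.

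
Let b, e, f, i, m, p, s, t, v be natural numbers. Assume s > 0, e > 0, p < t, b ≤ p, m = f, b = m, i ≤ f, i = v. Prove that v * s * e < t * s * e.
i = v and i ≤ f, so v ≤ f. b = m and m = f, thus b = f. Because b ≤ p and p < t, b < t. b = f, so f < t. From v ≤ f, v < t. Because s > 0, by multiplying by a positive, v * s < t * s. Because e > 0, by multiplying by a positive, v * s * e < t * s * e.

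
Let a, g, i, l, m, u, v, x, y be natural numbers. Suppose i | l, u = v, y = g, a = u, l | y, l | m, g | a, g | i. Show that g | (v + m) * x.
Because a = u and u = v, a = v. From g | a, g | v. y = g and l | y, hence l | g. g | i and i | l, hence g | l. Since l | g, l = g. Since l | m, g | m. Since g | v, g | v + m. Then g | (v + m) * x.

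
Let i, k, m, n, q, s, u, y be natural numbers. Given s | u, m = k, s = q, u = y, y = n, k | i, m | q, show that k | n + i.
Since m = k and m | q, k | q. Since u = y and y = n, u = n. Since s | u, s | n. s = q, so q | n. k | q, so k | n. Since k | i, k | n + i.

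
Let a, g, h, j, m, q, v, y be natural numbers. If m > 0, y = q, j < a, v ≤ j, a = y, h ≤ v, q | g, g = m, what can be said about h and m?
h < m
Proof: a = y and j < a, thus j < y. v ≤ j, so v < y. y = q, so v < q. From g = m and q | g, q | m. m > 0, so q ≤ m. Since v < q, v < m. h ≤ v, so h < m.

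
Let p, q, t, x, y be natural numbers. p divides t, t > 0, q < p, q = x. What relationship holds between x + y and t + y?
x + y < t + y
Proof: p divides t and t > 0, hence p ≤ t. Since q < p, q < t. q = x, so x < t. Then x + y < t + y.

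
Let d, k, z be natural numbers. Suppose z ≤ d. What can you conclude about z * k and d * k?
z * k ≤ d * k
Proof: z ≤ d. By multiplying by a non-negative, z * k ≤ d * k.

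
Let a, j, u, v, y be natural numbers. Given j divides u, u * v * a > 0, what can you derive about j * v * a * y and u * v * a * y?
j * v * a * y ≤ u * v * a * y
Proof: j divides u, so j * v divides u * v. Then j * v * a divides u * v * a. Since u * v * a > 0, j * v * a ≤ u * v * a. By multiplying by a non-negative, j * v * a * y ≤ u * v * a * y.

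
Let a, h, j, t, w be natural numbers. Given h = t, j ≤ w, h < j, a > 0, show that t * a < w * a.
h = t and h < j, therefore t < j. Since j ≤ w, t < w. a > 0, so t * a < w * a.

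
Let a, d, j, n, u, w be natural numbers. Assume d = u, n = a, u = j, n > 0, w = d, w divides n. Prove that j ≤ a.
From w = d and d = u, w = u. Since w divides n, u divides n. n > 0, so u ≤ n. u = j, so j ≤ n. Because n = a, j ≤ a.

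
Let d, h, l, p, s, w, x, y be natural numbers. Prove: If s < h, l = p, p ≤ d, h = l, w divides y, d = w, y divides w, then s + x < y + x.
From h = l and l = p, h = p. Since s < h, s < p. w divides y and y divides w, hence w = y. d = w, so d = y. p ≤ d, so p ≤ y. s < p, so s < y. Then s + x < y + x.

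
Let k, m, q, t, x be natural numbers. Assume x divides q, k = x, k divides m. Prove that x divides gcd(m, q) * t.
k = x and k divides m, hence x divides m. x divides q, so x divides gcd(m, q). Then x divides gcd(m, q) * t.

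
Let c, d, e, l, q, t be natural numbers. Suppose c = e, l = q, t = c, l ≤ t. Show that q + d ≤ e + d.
t = c and c = e, hence t = e. l = q and l ≤ t, so q ≤ t. t = e, so q ≤ e. Then q + d ≤ e + d.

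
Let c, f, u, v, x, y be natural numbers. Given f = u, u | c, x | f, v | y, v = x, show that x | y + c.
v = x and v | y, so x | y. Because f = u and x | f, x | u. Since u | c, x | c. x | y, so x | y + c.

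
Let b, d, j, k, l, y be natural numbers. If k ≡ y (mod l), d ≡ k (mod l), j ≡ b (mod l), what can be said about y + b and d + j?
y + b ≡ d + j (mod l)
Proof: d ≡ k (mod l) and k ≡ y (mod l), hence d ≡ y (mod l). Since j ≡ b (mod l), d + j ≡ y + b (mod l). Then y + b ≡ d + j (mod l).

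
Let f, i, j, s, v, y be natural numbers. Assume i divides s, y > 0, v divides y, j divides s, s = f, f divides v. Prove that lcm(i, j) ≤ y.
Because i divides s and j divides s, lcm(i, j) divides s. Since s = f, lcm(i, j) divides f. f divides v and v divides y, therefore f divides y. lcm(i, j) divides f, so lcm(i, j) divides y. y > 0, so lcm(i, j) ≤ y.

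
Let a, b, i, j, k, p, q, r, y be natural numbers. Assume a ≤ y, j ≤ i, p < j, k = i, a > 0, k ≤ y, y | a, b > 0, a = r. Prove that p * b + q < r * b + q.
y | a and a > 0, therefore y ≤ a. a ≤ y, so y = a. Since a = r, y = r. p < j and j ≤ i, so p < i. k = i and k ≤ y, so i ≤ y. Since p < i, p < y. Because y = r, p < r. b > 0, so p * b < r * b. Then p * b + q < r * b + q.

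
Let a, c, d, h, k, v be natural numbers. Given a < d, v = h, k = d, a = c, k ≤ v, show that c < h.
From a = c and a < d, c < d. v = h and k ≤ v, therefore k ≤ h. k = d, so d ≤ h. c < d, so c < h.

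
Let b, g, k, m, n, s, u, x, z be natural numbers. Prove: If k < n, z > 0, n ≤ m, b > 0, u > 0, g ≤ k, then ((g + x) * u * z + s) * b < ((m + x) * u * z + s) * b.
Since k < n and n ≤ m, k < m. g ≤ k, so g < m. Then g + x < m + x. From u > 0, by multiplying by a positive, (g + x) * u < (m + x) * u. Since z > 0, by multiplying by a positive, (g + x) * u * z < (m + x) * u * z. Then (g + x) * u * z + s < (m + x) * u * z + s. Since b > 0, by multiplying by a positive, ((g + x) * u * z + s) * b < ((m + x) * u * z + s) * b.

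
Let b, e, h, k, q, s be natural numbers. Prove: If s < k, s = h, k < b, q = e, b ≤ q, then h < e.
s < k and k < b, therefore s < b. b ≤ q, so s < q. s = h, so h < q. q = e, so h < e.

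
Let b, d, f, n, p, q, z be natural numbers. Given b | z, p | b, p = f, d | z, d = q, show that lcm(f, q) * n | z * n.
From p = f and p | b, f | b. b | z, so f | z. Since d = q and d | z, q | z. Since f | z, lcm(f, q) | z. Then lcm(f, q) * n | z * n.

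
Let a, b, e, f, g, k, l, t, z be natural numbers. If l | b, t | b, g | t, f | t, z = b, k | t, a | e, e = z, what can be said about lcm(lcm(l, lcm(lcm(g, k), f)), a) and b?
lcm(lcm(l, lcm(lcm(g, k), f)), a) | b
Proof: g | t and k | t, therefore lcm(g, k) | t. Because f | t, lcm(lcm(g, k), f) | t. Since t | b, lcm(lcm(g, k), f) | b. Since l | b, lcm(l, lcm(lcm(g, k), f)) | b. From e = z and z = b, e = b. a | e, so a | b. Because lcm(l, lcm(lcm(g, k), f)) | b, lcm(lcm(l, lcm(lcm(g, k), f)), a) | b.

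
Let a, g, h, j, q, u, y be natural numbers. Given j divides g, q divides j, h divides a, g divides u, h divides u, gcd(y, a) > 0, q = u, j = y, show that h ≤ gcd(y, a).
q = u and q divides j, therefore u divides j. Since j divides g and g divides u, j divides u. Since u divides j, u = j. j = y, so u = y. Because h divides u, h divides y. Because h divides a, h divides gcd(y, a). Since gcd(y, a) > 0, h ≤ gcd(y, a).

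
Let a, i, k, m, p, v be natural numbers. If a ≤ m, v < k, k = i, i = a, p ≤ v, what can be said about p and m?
p < m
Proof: From k = i and i = a, k = a. v < k, so v < a. Since p ≤ v, p < a. Since a ≤ m, p < m.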